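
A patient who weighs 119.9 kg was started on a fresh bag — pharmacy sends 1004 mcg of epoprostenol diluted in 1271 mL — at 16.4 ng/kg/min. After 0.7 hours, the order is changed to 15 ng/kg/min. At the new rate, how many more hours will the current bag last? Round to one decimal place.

8.5 hours

Initial rate:
Dose = 16.4 ng/kg/min × 119.9 kg = 1966.36 ng/min
1966.36 ng/min × 60 min/hr = 117981.6 ng/hr
Concentration = 1004 mcg ÷ 1271 mL = 0.7899292 mcg/mL = 789.9292 ng/mL
Rate = 117981.6 ng/hr ÷ 789.9292 ng/mL = 149.3572 mL/hr
Volume infused so far = 149.3572 mL/hr × 0.7 hr = 104.55 mL
Volume remaining = 1271 − 104.55 = 1166.45 mL
New rate:
Dose = 15 ng/kg/min × 119.9 kg = 1798.5 ng/min
1798.5 ng/min × 60 min/hr = 107910 ng/hr
Rate = 107910 ng/hr ÷ 789.9292 ng/mL = 136.6072 mL/hr
Time remaining = 1166.45 mL ÷ 136.6072 mL/hr = 8.538716 hr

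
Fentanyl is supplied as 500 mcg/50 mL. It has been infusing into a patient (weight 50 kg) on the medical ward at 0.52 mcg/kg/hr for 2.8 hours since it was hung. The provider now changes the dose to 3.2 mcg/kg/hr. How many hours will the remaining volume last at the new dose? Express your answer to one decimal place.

2.7 hours

Initial rate:
Dose = 0.52 mcg/kg/hr × 50 kg = 26 mcg/hr
Concentration = 500 mcg ÷ 50 mL = 10 mcg/mL
Rate = 26 mcg/hr ÷ 10 mcg/mL = 2.6 mL/hr
Volume infused so far = 2.6 mL/hr × 2.8 hr = 7.28 mL
Volume remaining = 50 − 7.28 = 42.72 mL
New rate:
Dose = 3.2 mcg/kg/hr × 50 kg = 160 mcg/hr
Rate = 160 mcg/hr ÷ 10 mcg/mL = 16 mL/hr
Time remaining = 42.72 mL ÷ 16 mL/hr = 2.67 hr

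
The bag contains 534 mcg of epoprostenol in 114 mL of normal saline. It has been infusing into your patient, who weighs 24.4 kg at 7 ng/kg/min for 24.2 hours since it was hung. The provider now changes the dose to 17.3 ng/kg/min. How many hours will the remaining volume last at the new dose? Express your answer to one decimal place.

Initial rate:
Dose = 7 ng/kg/min × 24.4 kg = 170.8 ng/min
170.8 ng/min × 60 min/hr = 10248 ng/hr
Concentration = 534 mcg ÷ 114 mL = 4.684211 mcg/mL = 4684.211 ng/mL
Rate = 10248 ng/hr ÷ 4684.211 ng/mL = 2.187775 mL/hr
Volume infused so far = 2.187775 mL/hr × 24.2 hr = 52.94416 mL
Volume remaining = 114 − 52.94416 = 61.05584 mL
New rate:
Dose = 17.3 ng/kg/min × 24.4 kg = 422.12 ng/min
422.12 ng/min × 60 min/hr = 25327.2 ng/hr
Rate = 25327.2 ng/hr ÷ 4684.211 ng/mL = 5.40693 mL/hr
Time remaining = 61.05584 mL ÷ 5.40693 mL/hr = 11.29214 hr

11.3 hours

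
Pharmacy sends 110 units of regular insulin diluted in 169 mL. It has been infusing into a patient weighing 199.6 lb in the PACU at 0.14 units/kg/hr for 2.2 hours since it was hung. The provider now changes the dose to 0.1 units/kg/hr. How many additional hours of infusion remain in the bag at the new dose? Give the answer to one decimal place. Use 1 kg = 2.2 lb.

9.0 hours

Initial rate:
Weight = 199.6 lb ÷ 2.2 lb/kg = 90.72727 kg
Dose = 0.14 units/kg/hr × 90.72727 kg = 12.70182 units/hr
Concentration = 110 units ÷ 169 mL = 0.6508876 units/mL
Rate = 12.70182 units/hr ÷ 0.6508876 units/mL = 19.51461 mL/hr
Volume infused so far = 19.51461 mL/hr × 2.2 hr = 42.93215 mL
Volume remaining = 169 − 42.93215 = 126.0679 mL
New rate:
Dose = 0.1 units/kg/hr × 90.72727 kg = 9.072727 units/hr
Rate = 9.072727 units/hr ÷ 0.6508876 units/mL = 13.93901 mL/hr
Time remaining = 126.0679 mL ÷ 13.93901 mL/hr = 9.044248 hr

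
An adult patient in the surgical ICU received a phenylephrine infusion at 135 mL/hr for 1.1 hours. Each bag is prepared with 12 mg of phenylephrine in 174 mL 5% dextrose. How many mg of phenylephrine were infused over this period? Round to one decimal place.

Concentration = 12 mg ÷ 174 mL = 0.06896552 mg/mL = 68.96552 mcg/mL
Drug rate = 135 mL/hr × 68.96552 mcg/mL = 9310.345 mcg/hr
Total = 9310.345 mcg/hr × 1.1 hr = 10241.38 mcg = 10.24138 mg

10.2 mg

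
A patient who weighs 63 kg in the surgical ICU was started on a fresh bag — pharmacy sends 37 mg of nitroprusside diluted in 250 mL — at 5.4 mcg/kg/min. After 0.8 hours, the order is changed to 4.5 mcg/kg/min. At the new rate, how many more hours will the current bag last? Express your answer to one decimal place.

1.2 hours

Initial rate:
Dose = 5.4 mcg/kg/min × 63 kg = 340.2 mcg/min
340.2 mcg/min × 60 min/hr = 20412 mcg/hr
Concentration = 37 mg ÷ 250 mL = 0.148 mg/mL = 148 mcg/mL
Rate = 20412 mcg/hr ÷ 148 mcg/mL = 137.9189 mL/hr
Volume infused so far = 137.9189 mL/hr × 0.8 hr = 110.3351 mL
Volume remaining = 250 − 110.3351 = 139.6649 mL
New rate:
Dose = 4.5 mcg/kg/min × 63 kg = 283.5 mcg/min
283.5 mcg/min × 60 min/hr = 17010 mcg/hr
Rate = 17010 mcg/hr ÷ 148 mcg/mL = 114.9324 mL/hr
Time remaining = 139.6649 mL ÷ 114.9324 mL/hr = 1.215191 hr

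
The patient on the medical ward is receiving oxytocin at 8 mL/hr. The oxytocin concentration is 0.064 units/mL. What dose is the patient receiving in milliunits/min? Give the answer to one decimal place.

Concentration = 0.064 units/mL = 64 milliunits/mL
Drug rate = 8 mL/hr × 64 milliunits/mL = 512 milliunits/hr
512 milliunits/hr ÷ 60 min/hr = 8.533333 milliunits/min

8.5 milliunits/min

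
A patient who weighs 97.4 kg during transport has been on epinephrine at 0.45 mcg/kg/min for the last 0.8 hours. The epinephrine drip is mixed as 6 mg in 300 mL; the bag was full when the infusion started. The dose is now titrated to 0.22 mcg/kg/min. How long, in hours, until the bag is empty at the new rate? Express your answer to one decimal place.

Initial rate:
Dose = 0.45 mcg/kg/min × 97.4 kg = 43.83 mcg/min
43.83 mcg/min × 60 min/hr = 2629.8 mcg/hr
Concentration = 6 mg ÷ 300 mL = 0.02 mg/mL = 20 mcg/mL
Rate = 2629.8 mcg/hr ÷ 20 mcg/mL = 131.49 mL/hr
Volume infused so far = 131.49 mL/hr × 0.8 hr = 105.192 mL
Volume remaining = 300 − 105.192 = 194.808 mL
New rate:
Dose = 0.22 mcg/kg/min × 97.4 kg = 21.428 mcg/min
21.428 mcg/min × 60 min/hr = 1285.68 mcg/hr
Rate = 1285.68 mcg/hr ÷ 20 mcg/mL = 64.284 mL/hr
Time remaining = 194.808 mL ÷ 64.284 mL/hr = 3.030427 hr

3.0 hours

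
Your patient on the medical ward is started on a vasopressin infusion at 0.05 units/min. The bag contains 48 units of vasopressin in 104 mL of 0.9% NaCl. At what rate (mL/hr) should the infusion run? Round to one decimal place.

0.05 units/min × 60 min/hr = 3 units/hr
Concentration = 48 units ÷ 104 mL = 0.4615385 units/mL
Rate = 3 units/hr ÷ 0.4615385 units/mL = 6.5 mL/hr

6.5 mL/hr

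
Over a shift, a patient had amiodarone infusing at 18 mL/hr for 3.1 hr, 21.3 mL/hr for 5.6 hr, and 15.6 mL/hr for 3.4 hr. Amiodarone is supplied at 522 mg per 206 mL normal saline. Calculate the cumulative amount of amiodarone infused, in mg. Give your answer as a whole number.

Concentration = 522 mg ÷ 206 mL = 2.533981 mg/mL
Stage 1: 18 mL/hr × 3.1 hr = 55.8 mL → 55.8 mL × 2.533981 mg/mL = 141.3961 mg
Stage 2: 21.3 mL/hr × 5.6 hr = 119.28 mL → 119.28 mL × 2.533981 mg/mL = 302.2532 mg
Stage 3: 15.6 mL/hr × 3.4 hr = 53.04 mL → 53.04 mL × 2.533981 mg/mL = 134.4023 mg
Total = 141.3961 + 302.2532 + 134.4023 = 578.0517 mg

578 mg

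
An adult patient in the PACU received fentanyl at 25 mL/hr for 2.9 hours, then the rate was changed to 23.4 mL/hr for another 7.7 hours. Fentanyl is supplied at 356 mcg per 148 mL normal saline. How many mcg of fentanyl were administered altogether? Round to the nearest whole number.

Concentration = 356 mcg ÷ 148 mL = 2.405405 mcg/mL
Stage 1: 25 mL/hr × 2.9 hr = 72.5 mL → 72.5 mL × 2.405405 mcg/mL = 174.3919 mcg
Stage 2: 23.4 mL/hr × 7.7 hr = 180.18 mL → 180.18 mL × 2.405405 mcg/mL = 433.4059 mcg
Total = 174.3919 + 433.4059 = 607.7978 mcg

608 mcg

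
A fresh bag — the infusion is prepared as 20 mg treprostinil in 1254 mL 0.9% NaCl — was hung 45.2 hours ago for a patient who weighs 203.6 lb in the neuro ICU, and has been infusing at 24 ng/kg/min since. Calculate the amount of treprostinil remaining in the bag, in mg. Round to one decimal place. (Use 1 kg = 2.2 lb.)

Weight = 203.6 lb ÷ 2.2 lb/kg = 92.54545 kg
Dose = 24 ng/kg/min × 92.54545 kg = 2221.091 ng/min
2221.091 ng/min × 60 min/hr = 133265.5 ng/hr
Concentration = 20 mg ÷ 1254 mL = 0.01594896 mg/mL = 15948.96 ng/mL
Rate = 133265.5 ng/hr ÷ 15948.96 ng/mL = 8.355744 mL/hr
Volume infused = 8.355744 mL/hr × 45.2 hr = 377.6796 mL
Volume remaining = 1254 − 377.6796 = 876.3204 mL
Drug remaining = 876.3204 mL × 15948.96 ng/mL = 13976401 ng = 13.9764 mg

14.0 mg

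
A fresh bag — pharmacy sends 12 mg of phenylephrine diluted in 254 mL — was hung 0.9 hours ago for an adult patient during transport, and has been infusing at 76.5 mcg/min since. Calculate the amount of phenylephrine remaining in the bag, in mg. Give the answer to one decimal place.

7.9 mg

76.5 mcg/min × 60 min/hr = 4590 mcg/hr
Concentration = 12 mg ÷ 254 mL = 0.04724409 mg/mL = 47.24409 mcg/mL
Rate = 4590 mcg/hr ÷ 47.24409 mcg/mL = 97.155 mL/hr
Volume infused = 97.155 mL/hr × 0.9 hr = 87.4395 mL
Volume remaining = 254 − 87.4395 = 166.5605 mL
Drug remaining = 166.5605 mL × 47.24409 mcg/mL = 7869 mcg = 7.869 mg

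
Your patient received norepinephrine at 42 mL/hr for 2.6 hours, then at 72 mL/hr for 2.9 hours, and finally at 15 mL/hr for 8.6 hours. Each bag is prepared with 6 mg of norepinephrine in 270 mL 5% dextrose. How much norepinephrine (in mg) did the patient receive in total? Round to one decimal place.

9.9 mg

Concentration = 6 mg ÷ 270 mL = 0.02222222 mg/mL
Stage 1: 42 mL/hr × 2.6 hr = 109.2 mL → 109.2 mL × 0.02222222 mg/mL = 2.426667 mg
Stage 2: 72 mL/hr × 2.9 hr = 208.8 mL → 208.8 mL × 0.02222222 mg/mL = 4.64 mg
Stage 3: 15 mL/hr × 8.6 hr = 129 mL → 129 mL × 0.02222222 mg/mL = 2.866667 mg
Total = 2.426667 + 4.64 + 2.866667 = 9.933333 mg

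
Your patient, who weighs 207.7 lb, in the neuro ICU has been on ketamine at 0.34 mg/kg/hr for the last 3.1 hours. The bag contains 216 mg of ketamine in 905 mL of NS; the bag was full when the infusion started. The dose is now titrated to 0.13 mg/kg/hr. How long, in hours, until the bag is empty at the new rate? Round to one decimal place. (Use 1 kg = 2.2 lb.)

9.5 hours

Initial rate:
Weight = 207.7 lb ÷ 2.2 lb/kg = 94.40909 kg
Dose = 0.34 mg/kg/hr × 94.40909 kg = 32.09909 mg/hr
Concentration = 216 mg ÷ 905 mL = 0.238674 mg/mL
Rate = 32.09909 mg/hr ÷ 0.238674 mg/mL = 134.4892 mL/hr
Volume infused so far = 134.4892 mL/hr × 3.1 hr = 416.9167 mL
Volume remaining = 905 − 416.9167 = 488.0833 mL
New rate:
Dose = 0.13 mg/kg/hr × 94.40909 kg = 12.27318 mg/hr
Rate = 12.27318 mg/hr ÷ 0.238674 mg/mL = 51.42236 mL/hr
Time remaining = 488.0833 mL ÷ 51.42236 mL/hr = 9.491656 hr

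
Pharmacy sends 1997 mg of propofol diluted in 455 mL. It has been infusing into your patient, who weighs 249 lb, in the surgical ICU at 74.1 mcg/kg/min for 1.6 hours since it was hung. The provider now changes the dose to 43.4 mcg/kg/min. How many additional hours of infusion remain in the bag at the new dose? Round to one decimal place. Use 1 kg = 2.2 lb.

Initial rate:
Weight = 249 lb ÷ 2.2 lb/kg = 113.1818 kg
Dose = 74.1 mcg/kg/min × 113.1818 kg = 8386.773 mcg/min
8386.773 mcg/min × 60 min/hr = 503206.4 mcg/hr
Concentration = 1997 mg ÷ 455 mL = 4.389011 mg/mL = 4389.011 mcg/mL
Rate = 503206.4 mcg/hr ÷ 4389.011 mcg/mL = 114.6514 mL/hr
Volume infused so far = 114.6514 mL/hr × 1.6 hr = 183.4423 mL
Volume remaining = 455 − 183.4423 = 271.5577 mL
New rate:
Dose = 43.4 mcg/kg/min × 113.1818 kg = 4912.091 mcg/min
4912.091 mcg/min × 60 min/hr = 294725.5 mcg/hr
Rate = 294725.5 mcg/hr ÷ 4389.011 mcg/mL = 67.15077 mL/hr
Time remaining = 271.5577 mL ÷ 67.15077 mL/hr = 4.044 hr

4.0 hours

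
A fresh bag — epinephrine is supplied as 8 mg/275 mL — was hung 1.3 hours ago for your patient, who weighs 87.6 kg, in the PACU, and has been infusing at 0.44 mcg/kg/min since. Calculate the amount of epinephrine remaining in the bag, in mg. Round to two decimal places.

4.99 mg

Dose = 0.44 mcg/kg/min × 87.6 kg = 38.544 mcg/min
38.544 mcg/min × 60 min/hr = 2312.64 mcg/hr
Concentration = 8 mg ÷ 275 mL = 0.02909091 mg/mL = 29.09091 mcg/mL
Rate = 2312.64 mcg/hr ÷ 29.09091 mcg/mL = 79.497 mL/hr
Volume infused = 79.497 mL/hr × 1.3 hr = 103.3461 mL
Volume remaining = 275 − 103.3461 = 171.6539 mL
Drug remaining = 171.6539 mL × 29.09091 mcg/mL = 4993.568 mcg = 4.993568 mg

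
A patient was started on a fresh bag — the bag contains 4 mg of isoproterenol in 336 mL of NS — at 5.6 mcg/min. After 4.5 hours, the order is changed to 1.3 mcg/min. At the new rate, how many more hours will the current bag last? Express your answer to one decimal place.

Initial rate:
5.6 mcg/min × 60 min/hr = 336 mcg/hr
Concentration = 4 mg ÷ 336 mL = 0.01190476 mg/mL = 11.90476 mcg/mL
Rate = 336 mcg/hr ÷ 11.90476 mcg/mL = 28.224 mL/hr
Volume infused so far = 28.224 mL/hr × 4.5 hr = 127.008 mL
Volume remaining = 336 − 127.008 = 208.992 mL
New rate:
1.3 mcg/min × 60 min/hr = 78 mcg/hr
Rate = 78 mcg/hr ÷ 11.90476 mcg/mL = 6.552 mL/hr
Time remaining = 208.992 mL ÷ 6.552 mL/hr = 31.89744 hr

31.9 hours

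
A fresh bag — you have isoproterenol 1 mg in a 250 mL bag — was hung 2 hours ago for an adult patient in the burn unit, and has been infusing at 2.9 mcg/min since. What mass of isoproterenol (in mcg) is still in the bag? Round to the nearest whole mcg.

2.9 mcg/min × 60 min/hr = 174 mcg/hr
Concentration = 1 mg ÷ 250 mL = 0.004 mg/mL = 4 mcg/mL
Rate = 174 mcg/hr ÷ 4 mcg/mL = 43.5 mL/hr
Volume infused = 43.5 mL/hr × 2 hr = 87 mL
Volume remaining = 250 − 87 = 163 mL
Drug remaining = 163 mL × 4 mcg/mL = 652 mcg

652 mcg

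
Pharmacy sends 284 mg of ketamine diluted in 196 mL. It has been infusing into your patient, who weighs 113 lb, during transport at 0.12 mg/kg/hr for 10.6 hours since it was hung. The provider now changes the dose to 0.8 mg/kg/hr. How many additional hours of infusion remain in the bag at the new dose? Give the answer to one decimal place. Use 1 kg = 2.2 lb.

Initial rate:
Weight = 113 lb ÷ 2.2 lb/kg = 51.36364 kg
Dose = 0.12 mg/kg/hr × 51.36364 kg = 6.163636 mg/hr
Concentration = 284 mg ÷ 196 mL = 1.44898 mg/mL
Rate = 6.163636 mg/hr ÷ 1.44898 mg/mL = 4.253777 mL/hr
Volume infused so far = 4.253777 mL/hr × 10.6 hr = 45.09004 mL
Volume remaining = 196 − 45.09004 = 150.91 mL
New rate:
Dose = 0.8 mg/kg/hr × 51.36364 kg = 41.09091 mg/hr
Rate = 41.09091 mg/hr ÷ 1.44898 mg/mL = 28.35851 mL/hr
Time remaining = 150.91 mL ÷ 28.35851 mL/hr = 5.321504 hr

5.3 hours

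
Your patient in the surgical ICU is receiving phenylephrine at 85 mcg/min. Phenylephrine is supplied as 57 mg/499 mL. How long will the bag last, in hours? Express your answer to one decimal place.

11.2 hours

85 mcg/min × 60 min/hr = 5100 mcg/hr
Concentration = 57 mg ÷ 499 mL = 0.1142285 mg/mL = 114.2285 mcg/mL
Rate = 5100 mcg/hr ÷ 114.2285 mcg/mL = 44.64737 mL/hr
Duration = 499 mL ÷ 44.64737 mL/hr = 11.17647 hr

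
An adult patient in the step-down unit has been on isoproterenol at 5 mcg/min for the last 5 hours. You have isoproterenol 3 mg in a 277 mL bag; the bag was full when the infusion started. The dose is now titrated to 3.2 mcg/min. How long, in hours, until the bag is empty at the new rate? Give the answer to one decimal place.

Initial rate:
5 mcg/min × 60 min/hr = 300 mcg/hr
Concentration = 3 mg ÷ 277 mL = 0.01083032 mg/mL = 10.83032 mcg/mL
Rate = 300 mcg/hr ÷ 10.83032 mcg/mL = 27.7 mL/hr
Volume infused so far = 27.7 mL/hr × 5 hr = 138.5 mL
Volume remaining = 277 − 138.5 = 138.5 mL
New rate:
3.2 mcg/min × 60 min/hr = 192 mcg/hr
Rate = 192 mcg/hr ÷ 10.83032 mcg/mL = 17.728 mL/hr
Time remaining = 138.5 mL ÷ 17.728 mL/hr = 7.8125 hr

7.8 hours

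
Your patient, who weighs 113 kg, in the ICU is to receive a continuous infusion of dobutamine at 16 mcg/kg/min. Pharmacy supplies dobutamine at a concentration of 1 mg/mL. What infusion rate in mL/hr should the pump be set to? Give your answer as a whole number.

Dose = 16 mcg/kg/min × 113 kg = 1808 mcg/min
1808 mcg/min × 60 min/hr = 108480 mcg/hr
Concentration = 1 mg/mL = 1000 mcg/mL
Rate = 108480 mcg/hr ÷ 1000 mcg/mL = 108.48 mL/hr

108 mL/hr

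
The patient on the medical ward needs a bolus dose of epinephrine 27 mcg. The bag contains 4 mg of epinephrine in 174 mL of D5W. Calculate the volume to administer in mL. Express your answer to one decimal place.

1.2 mL

Concentration = 4 mg ÷ 174 mL = 0.02298851 mg/mL = 22.98851 mcg/mL
Volume = 27 mcg ÷ 22.98851 mcg/mL = 1.1745 mL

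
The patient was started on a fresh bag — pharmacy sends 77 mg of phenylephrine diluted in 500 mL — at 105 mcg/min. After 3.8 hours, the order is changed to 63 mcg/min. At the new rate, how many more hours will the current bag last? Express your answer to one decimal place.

Initial rate:
105 mcg/min × 60 min/hr = 6300 mcg/hr
Concentration = 77 mg ÷ 500 mL = 0.154 mg/mL = 154 mcg/mL
Rate = 6300 mcg/hr ÷ 154 mcg/mL = 40.90909 mL/hr
Volume infused so far = 40.90909 mL/hr × 3.8 hr = 155.4545 mL
Volume remaining = 500 − 155.4545 = 344.5455 mL
New rate:
63 mcg/min × 60 min/hr = 3780 mcg/hr
Rate = 3780 mcg/hr ÷ 154 mcg/mL = 24.54545 mL/hr
Time remaining = 344.5455 mL ÷ 24.54545 mL/hr = 14.03704 hr

14.0 hours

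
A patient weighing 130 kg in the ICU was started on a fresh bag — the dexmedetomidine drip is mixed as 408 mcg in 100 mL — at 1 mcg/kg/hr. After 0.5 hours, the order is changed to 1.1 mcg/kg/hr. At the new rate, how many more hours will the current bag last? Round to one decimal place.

Initial rate:
Dose = 1 mcg/kg/hr × 130 kg = 130 mcg/hr
Concentration = 408 mcg ÷ 100 mL = 4.08 mcg/mL
Rate = 130 mcg/hr ÷ 4.08 mcg/mL = 31.86275 mL/hr
Volume infused so far = 31.86275 mL/hr × 0.5 hr = 15.93137 mL
Volume remaining = 100 − 15.93137 = 84.06863 mL
New rate:
Dose = 1.1 mcg/kg/hr × 130 kg = 143 mcg/hr
Rate = 143 mcg/hr ÷ 4.08 mcg/mL = 35.04902 mL/hr
Time remaining = 84.06863 mL ÷ 35.04902 mL/hr = 2.398601 hr

2.4 hours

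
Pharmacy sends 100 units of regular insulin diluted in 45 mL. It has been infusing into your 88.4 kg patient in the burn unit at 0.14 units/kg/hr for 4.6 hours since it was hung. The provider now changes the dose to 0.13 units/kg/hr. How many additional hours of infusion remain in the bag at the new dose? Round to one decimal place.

3.7 hours

Initial rate:
Dose = 0.14 units/kg/hr × 88.4 kg = 12.376 units/hr
Concentration = 100 units ÷ 45 mL = 2.222222 units/mL
Rate = 12.376 units/hr ÷ 2.222222 units/mL = 5.5692 mL/hr
Volume infused so far = 5.5692 mL/hr × 4.6 hr = 25.61832 mL
Volume remaining = 45 − 25.61832 = 19.38168 mL
New rate:
Dose = 0.13 units/kg/hr × 88.4 kg = 11.492 units/hr
Rate = 11.492 units/hr ÷ 2.222222 units/mL = 5.1714 mL/hr
Time remaining = 19.38168 mL ÷ 5.1714 mL/hr = 3.747859 hr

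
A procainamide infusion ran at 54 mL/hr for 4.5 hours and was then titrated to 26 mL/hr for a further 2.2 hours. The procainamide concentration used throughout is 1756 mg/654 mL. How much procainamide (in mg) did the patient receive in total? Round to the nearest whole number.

Concentration = 1756 mg ÷ 654 mL = 2.685015 mg/mL
Stage 1: 54 mL/hr × 4.5 hr = 243 mL → 243 mL × 2.685015 mg/mL = 652.4587 mg
Stage 2: 26 mL/hr × 2.2 hr = 57.2 mL → 57.2 mL × 2.685015 mg/mL = 153.5829 mg
Total = 652.4587 + 153.5829 = 806.0416 mg

806 mg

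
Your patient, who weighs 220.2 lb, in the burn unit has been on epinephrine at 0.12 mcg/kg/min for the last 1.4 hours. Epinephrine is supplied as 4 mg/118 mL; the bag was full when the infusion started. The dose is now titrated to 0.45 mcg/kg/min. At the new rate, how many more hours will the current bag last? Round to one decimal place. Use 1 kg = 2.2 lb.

Initial rate:
Weight = 220.2 lb ÷ 2.2 lb/kg = 100.0909 kg
Dose = 0.12 mcg/kg/min × 100.0909 kg = 12.01091 mcg/min
12.01091 mcg/min × 60 min/hr = 720.6545 mcg/hr
Concentration = 4 mg ÷ 118 mL = 0.03389831 mg/mL = 33.89831 mcg/mL
Rate = 720.6545 mcg/hr ÷ 33.89831 mcg/mL = 21.25931 mL/hr
Volume infused so far = 21.25931 mL/hr × 1.4 hr = 29.76303 mL
Volume remaining = 118 − 29.76303 = 88.23697 mL
New rate:
Dose = 0.45 mcg/kg/min × 100.0909 kg = 45.04091 mcg/min
45.04091 mcg/min × 60 min/hr = 2702.455 mcg/hr
Rate = 2702.455 mcg/hr ÷ 33.89831 mcg/mL = 79.72241 mL/hr
Time remaining = 88.23697 mL ÷ 79.72241 mL/hr = 1.106803 hr

1.1 hours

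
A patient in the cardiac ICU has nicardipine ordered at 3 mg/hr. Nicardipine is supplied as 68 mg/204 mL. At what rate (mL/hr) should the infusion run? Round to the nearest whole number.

9 mL/hr

Concentration = 68 mg ÷ 204 mL = 0.3333333 mg/mL
Rate = 3 mg/hr ÷ 0.3333333 mg/mL = 9 mL/hr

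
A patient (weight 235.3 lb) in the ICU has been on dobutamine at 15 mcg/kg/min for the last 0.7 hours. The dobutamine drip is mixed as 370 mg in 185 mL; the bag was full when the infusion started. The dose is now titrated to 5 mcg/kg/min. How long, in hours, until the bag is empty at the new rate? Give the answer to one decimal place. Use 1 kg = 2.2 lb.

9.4 hours

Initial rate:
Weight = 235.3 lb ÷ 2.2 lb/kg = 106.9545 kg
Dose = 15 mcg/kg/min × 106.9545 kg = 1604.318 mcg/min
1604.318 mcg/min × 60 min/hr = 96259.09 mcg/hr
Concentration = 370 mg ÷ 185 mL = 2 mg/mL = 2000 mcg/mL
Rate = 96259.09 mcg/hr ÷ 2000 mcg/mL = 48.12955 mL/hr
Volume infused so far = 48.12955 mL/hr × 0.7 hr = 33.69068 mL
Volume remaining = 185 − 33.69068 = 151.3093 mL
New rate:
Dose = 5 mcg/kg/min × 106.9545 kg = 534.7727 mcg/min
534.7727 mcg/min × 60 min/hr = 32086.36 mcg/hr
Rate = 32086.36 mcg/hr ÷ 2000 mcg/mL = 16.04318 mL/hr
Time remaining = 151.3093 mL ÷ 16.04318 mL/hr = 9.431378 hr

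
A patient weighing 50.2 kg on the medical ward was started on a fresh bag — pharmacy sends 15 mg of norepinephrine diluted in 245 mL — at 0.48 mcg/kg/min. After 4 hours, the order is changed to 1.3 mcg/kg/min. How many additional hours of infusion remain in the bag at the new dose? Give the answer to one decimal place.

Initial rate:
Dose = 0.48 mcg/kg/min × 50.2 kg = 24.096 mcg/min
24.096 mcg/min × 60 min/hr = 1445.76 mcg/hr
Concentration = 15 mg ÷ 245 mL = 0.06122449 mg/mL = 61.22449 mcg/mL
Rate = 1445.76 mcg/hr ÷ 61.22449 mcg/mL = 23.61408 mL/hr
Volume infused so far = 23.61408 mL/hr × 4 hr = 94.45632 mL
Volume remaining = 245 − 94.45632 = 150.5437 mL
New rate:
Dose = 1.3 mcg/kg/min × 50.2 kg = 65.26 mcg/min
65.26 mcg/min × 60 min/hr = 3915.6 mcg/hr
Rate = 3915.6 mcg/hr ÷ 61.22449 mcg/mL = 63.9548 mL/hr
Time remaining = 150.5437 mL ÷ 63.9548 mL/hr = 2.353907 hr

2.4 hours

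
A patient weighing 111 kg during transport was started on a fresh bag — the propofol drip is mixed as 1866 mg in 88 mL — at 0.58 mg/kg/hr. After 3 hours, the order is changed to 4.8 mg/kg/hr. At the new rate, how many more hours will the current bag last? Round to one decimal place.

3.1 hours

Initial rate:
Dose = 0.58 mg/kg/hr × 111 kg = 64.38 mg/hr
Concentration = 1866 mg ÷ 88 mL = 21.20455 mg/mL
Rate = 64.38 mg/hr ÷ 21.20455 mg/mL = 3.036141 mL/hr
Volume infused so far = 3.036141 mL/hr × 3 hr = 9.108424 mL
Volume remaining = 88 − 9.108424 = 78.89158 mL
New rate:
Dose = 4.8 mg/kg/hr × 111 kg = 532.8 mg/hr
Rate = 532.8 mg/hr ÷ 21.20455 mg/mL = 25.12669 mL/hr
Time remaining = 78.89158 mL ÷ 25.12669 mL/hr = 3.139752 hr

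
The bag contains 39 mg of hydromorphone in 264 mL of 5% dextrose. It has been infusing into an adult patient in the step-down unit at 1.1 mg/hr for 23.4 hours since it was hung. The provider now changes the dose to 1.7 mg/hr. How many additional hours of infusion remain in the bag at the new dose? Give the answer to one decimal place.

Initial rate:
Concentration = 39 mg ÷ 264 mL = 0.1477273 mg/mL
Rate = 1.1 mg/hr ÷ 0.1477273 mg/mL = 7.446154 mL/hr
Volume infused so far = 7.446154 mL/hr × 23.4 hr = 174.24 mL
Volume remaining = 264 − 174.24 = 89.76 mL
New rate:
Rate = 1.7 mg/hr ÷ 0.1477273 mg/mL = 11.50769 mL/hr
Time remaining = 89.76 mL ÷ 11.50769 mL/hr = 7.8 hr

7.8 hours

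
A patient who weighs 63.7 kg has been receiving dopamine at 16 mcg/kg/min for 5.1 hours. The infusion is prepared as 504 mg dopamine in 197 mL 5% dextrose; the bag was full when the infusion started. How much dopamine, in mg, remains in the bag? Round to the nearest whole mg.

Dose = 16 mcg/kg/min × 63.7 kg = 1019.2 mcg/min
1019.2 mcg/min × 60 min/hr = 61152 mcg/hr
Concentration = 504 mg ÷ 197 mL = 2.558376 mg/mL = 2558.376 mcg/mL
Rate = 61152 mcg/hr ÷ 2558.376 mcg/mL = 23.90267 mL/hr
Volume infused = 23.90267 mL/hr × 5.1 hr = 121.9036 mL
Volume remaining = 197 − 121.9036 = 75.0964 mL
Drug remaining = 75.0964 mL × 2558.376 mcg/mL = 192124.8 mcg = 192.1248 mg

192 mg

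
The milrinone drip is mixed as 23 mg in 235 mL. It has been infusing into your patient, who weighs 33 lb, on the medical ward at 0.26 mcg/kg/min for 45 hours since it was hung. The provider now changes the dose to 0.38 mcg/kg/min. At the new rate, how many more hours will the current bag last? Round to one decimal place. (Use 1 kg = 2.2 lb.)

36.5 hours

Initial rate:
Weight = 33 lb ÷ 2.2 lb/kg = 15 kg
Dose = 0.26 mcg/kg/min × 15 kg = 3.9 mcg/min
3.9 mcg/min × 60 min/hr = 234 mcg/hr
Concentration = 23 mg ÷ 235 mL = 0.09787234 mg/mL = 97.87234 mcg/mL
Rate = 234 mcg/hr ÷ 97.87234 mcg/mL = 2.39087 mL/hr
Volume infused so far = 2.39087 mL/hr × 45 hr = 107.5891 mL
Volume remaining = 235 − 107.5891 = 127.4109 mL
New rate:
Dose = 0.38 mcg/kg/min × 15 kg = 5.7 mcg/min
5.7 mcg/min × 60 min/hr = 342 mcg/hr
Rate = 342 mcg/hr ÷ 97.87234 mcg/mL = 3.494348 mL/hr
Time remaining = 127.4109 mL ÷ 3.494348 mL/hr = 36.46199 hr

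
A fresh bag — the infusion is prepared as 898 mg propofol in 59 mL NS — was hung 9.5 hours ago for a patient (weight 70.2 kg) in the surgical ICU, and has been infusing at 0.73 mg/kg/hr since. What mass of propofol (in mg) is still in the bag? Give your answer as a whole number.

Dose = 0.73 mg/kg/hr × 70.2 kg = 51.246 mg/hr
Concentration = 898 mg ÷ 59 mL = 15.22034 mg/mL
Rate = 51.246 mg/hr ÷ 15.22034 mg/mL = 3.366942 mL/hr
Volume infused = 3.366942 mL/hr × 9.5 hr = 31.98595 mL
Volume remaining = 59 − 31.98595 = 27.01405 mL
Drug remaining = 27.01405 mL × 15.22034 mg/mL = 411.163 mg

411 mg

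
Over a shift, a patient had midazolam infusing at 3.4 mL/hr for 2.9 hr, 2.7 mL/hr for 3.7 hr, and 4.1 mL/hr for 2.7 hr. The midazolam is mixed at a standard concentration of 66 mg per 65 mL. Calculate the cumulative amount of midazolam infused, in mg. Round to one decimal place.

Concentration = 66 mg ÷ 65 mL = 1.015385 mg/mL
Stage 1: 3.4 mL/hr × 2.9 hr = 9.86 mL → 9.86 mL × 1.015385 mg/mL = 10.01169 mg
Stage 2: 2.7 mL/hr × 3.7 hr = 9.99 mL → 9.99 mL × 1.015385 mg/mL = 10.14369 mg
Stage 3: 4.1 mL/hr × 2.7 hr = 11.07 mL → 11.07 mL × 1.015385 mg/mL = 11.24031 mg
Total = 10.01169 + 10.14369 + 11.24031 = 31.39569 mg

31.4 mg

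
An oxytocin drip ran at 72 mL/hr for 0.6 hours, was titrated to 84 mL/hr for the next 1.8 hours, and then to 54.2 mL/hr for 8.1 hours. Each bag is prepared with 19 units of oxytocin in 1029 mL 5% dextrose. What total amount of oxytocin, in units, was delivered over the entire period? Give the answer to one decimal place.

Concentration = 19 units ÷ 1029 mL = 0.01846453 units/mL
Stage 1: 72 mL/hr × 0.6 hr = 43.2 mL → 43.2 mL × 0.01846453 units/mL = 0.7976676 units
Stage 2: 84 mL/hr × 1.8 hr = 151.2 mL → 151.2 mL × 0.01846453 units/mL = 2.791837 units
Stage 3: 54.2 mL/hr × 8.1 hr = 439.02 mL → 439.02 mL × 0.01846453 units/mL = 8.106297 units
Total = 0.7976676 + 2.791837 + 8.106297 = 11.6958 units

11.7 units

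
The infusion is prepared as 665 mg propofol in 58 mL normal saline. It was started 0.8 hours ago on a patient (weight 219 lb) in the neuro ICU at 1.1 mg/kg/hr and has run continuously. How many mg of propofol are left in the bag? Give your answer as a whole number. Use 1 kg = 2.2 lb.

Weight = 219 lb ÷ 2.2 lb/kg = 99.54545 kg
Dose = 1.1 mg/kg/hr × 99.54545 kg = 109.5 mg/hr
Concentration = 665 mg ÷ 58 mL = 11.46552 mg/mL
Rate = 109.5 mg/hr ÷ 11.46552 mg/mL = 9.550376 mL/hr
Volume infused = 9.550376 mL/hr × 0.8 hr = 7.640301 mL
Volume remaining = 58 − 7.640301 = 50.3597 mL
Drug remaining = 50.3597 mL × 11.46552 mg/mL = 577.4 mg

577 mg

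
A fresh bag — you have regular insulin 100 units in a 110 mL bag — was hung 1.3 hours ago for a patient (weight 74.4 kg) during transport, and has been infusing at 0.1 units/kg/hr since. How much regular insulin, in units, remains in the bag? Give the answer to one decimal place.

Dose = 0.1 units/kg/hr × 74.4 kg = 7.44 units/hr
Concentration = 100 units ÷ 110 mL = 0.9090909 units/mL
Rate = 7.44 units/hr ÷ 0.9090909 units/mL = 8.184 mL/hr
Volume infused = 8.184 mL/hr × 1.3 hr = 10.6392 mL
Volume remaining = 110 − 10.6392 = 99.3608 mL
Drug remaining = 99.3608 mL × 0.9090909 units/mL = 90.328 units

90.3 units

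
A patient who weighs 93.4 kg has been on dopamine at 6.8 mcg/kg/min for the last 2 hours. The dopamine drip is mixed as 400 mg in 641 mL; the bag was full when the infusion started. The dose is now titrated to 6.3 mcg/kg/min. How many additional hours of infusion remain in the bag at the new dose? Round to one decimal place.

9.2 hours

Initial rate:
Dose = 6.8 mcg/kg/min × 93.4 kg = 635.12 mcg/min
635.12 mcg/min × 60 min/hr = 38107.2 mcg/hr
Concentration = 400 mg ÷ 641 mL = 0.624025 mg/mL = 624.025 mcg/mL
Rate = 38107.2 mcg/hr ÷ 624.025 mcg/mL = 61.06679 mL/hr
Volume infused so far = 61.06679 mL/hr × 2 hr = 122.1336 mL
Volume remaining = 641 − 122.1336 = 518.8664 mL
New rate:
Dose = 6.3 mcg/kg/min × 93.4 kg = 588.42 mcg/min
588.42 mcg/min × 60 min/hr = 35305.2 mcg/hr
Rate = 35305.2 mcg/hr ÷ 624.025 mcg/mL = 56.57658 mL/hr
Time remaining = 518.8664 mL ÷ 56.57658 mL/hr = 9.171046 hr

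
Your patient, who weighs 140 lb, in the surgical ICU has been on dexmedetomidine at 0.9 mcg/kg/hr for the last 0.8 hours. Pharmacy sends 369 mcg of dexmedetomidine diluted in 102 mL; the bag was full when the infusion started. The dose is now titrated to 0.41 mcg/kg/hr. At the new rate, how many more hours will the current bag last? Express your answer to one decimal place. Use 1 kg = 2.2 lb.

Initial rate:
Weight = 140 lb ÷ 2.2 lb/kg = 63.63636 kg
Dose = 0.9 mcg/kg/hr × 63.63636 kg = 57.27273 mcg/hr
Concentration = 369 mcg ÷ 102 mL = 3.617647 mcg/mL
Rate = 57.27273 mcg/hr ÷ 3.617647 mcg/mL = 15.83149 mL/hr
Volume infused so far = 15.83149 mL/hr × 0.8 hr = 12.66519 mL
Volume remaining = 102 − 12.66519 = 89.33481 mL
New rate:
Dose = 0.41 mcg/kg/hr × 63.63636 kg = 26.09091 mcg/hr
Rate = 26.09091 mcg/hr ÷ 3.617647 mcg/mL = 7.212121 mL/hr
Time remaining = 89.33481 mL ÷ 7.212121 mL/hr = 12.38676 hr

12.4 hours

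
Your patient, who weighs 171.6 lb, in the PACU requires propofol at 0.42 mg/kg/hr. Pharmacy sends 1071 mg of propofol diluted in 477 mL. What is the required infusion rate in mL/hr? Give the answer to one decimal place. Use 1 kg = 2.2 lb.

14.6 mL/hr

Weight = 171.6 lb ÷ 2.2 lb/kg = 78 kg
Dose = 0.42 mg/kg/hr × 78 kg = 32.76 mg/hr
Concentration = 1071 mg ÷ 477 mL = 2.245283 mg/mL
Rate = 32.76 mg/hr ÷ 2.245283 mg/mL = 14.59059 mL/hr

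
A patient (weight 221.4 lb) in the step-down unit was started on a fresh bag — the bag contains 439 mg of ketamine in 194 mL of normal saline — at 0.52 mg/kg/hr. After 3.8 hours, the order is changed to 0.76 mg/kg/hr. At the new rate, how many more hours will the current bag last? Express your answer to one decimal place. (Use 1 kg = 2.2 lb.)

Initial rate:
Weight = 221.4 lb ÷ 2.2 lb/kg = 100.6364 kg
Dose = 0.52 mg/kg/hr × 100.6364 kg = 52.33091 mg/hr
Concentration = 439 mg ÷ 194 mL = 2.262887 mg/mL
Rate = 52.33091 mg/hr ÷ 2.262887 mg/mL = 23.12573 mL/hr
Volume infused so far = 23.12573 mL/hr × 3.8 hr = 87.87778 mL
Volume remaining = 194 − 87.87778 = 106.1222 mL
New rate:
Dose = 0.76 mg/kg/hr × 100.6364 kg = 76.48364 mg/hr
Rate = 76.48364 mg/hr ÷ 2.262887 mg/mL = 33.79915 mL/hr
Time remaining = 106.1222 mL ÷ 33.79915 mL/hr = 3.13979 hr

3.1 hours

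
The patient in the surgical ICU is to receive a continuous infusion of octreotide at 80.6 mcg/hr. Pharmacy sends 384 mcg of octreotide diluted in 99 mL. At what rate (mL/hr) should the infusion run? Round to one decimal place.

Concentration = 384 mcg ÷ 99 mL = 3.878788 mcg/mL
Rate = 80.6 mcg/hr ÷ 3.878788 mcg/mL = 20.77969 mL/hr

20.8 mL/hr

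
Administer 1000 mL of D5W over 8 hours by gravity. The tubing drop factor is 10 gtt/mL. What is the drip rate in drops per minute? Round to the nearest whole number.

1000 mL ÷ (8 hr × 60 = 480 min) = 2.083333 mL/min
2.083333 mL/min × 10 gtt/mL = 20.83333 gtt/min

21 gtt/min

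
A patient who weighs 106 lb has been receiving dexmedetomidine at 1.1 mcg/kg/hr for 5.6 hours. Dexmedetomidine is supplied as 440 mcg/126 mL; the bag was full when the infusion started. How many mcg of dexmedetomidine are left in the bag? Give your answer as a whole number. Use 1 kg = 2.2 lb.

Weight = 106 lb ÷ 2.2 lb/kg = 48.18182 kg
Dose = 1.1 mcg/kg/hr × 48.18182 kg = 53 mcg/hr
Concentration = 440 mcg ÷ 126 mL = 3.492063 mcg/mL
Rate = 53 mcg/hr ÷ 3.492063 mcg/mL = 15.17727 mL/hr
Volume infused = 15.17727 mL/hr × 5.6 hr = 84.99273 mL
Volume remaining = 126 − 84.99273 = 41.00727 mL
Drug remaining = 41.00727 mL × 3.492063 mcg/mL = 143.2 mcg

143 mcg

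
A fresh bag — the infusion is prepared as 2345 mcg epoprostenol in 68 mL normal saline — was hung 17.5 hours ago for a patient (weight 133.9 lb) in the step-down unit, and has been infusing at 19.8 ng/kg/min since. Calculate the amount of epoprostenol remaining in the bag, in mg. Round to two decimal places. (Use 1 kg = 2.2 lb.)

Weight = 133.9 lb ÷ 2.2 lb/kg = 60.86364 kg
Dose = 19.8 ng/kg/min × 60.86364 kg = 1205.1 ng/min
1205.1 ng/min × 60 min/hr = 72306 ng/hr
Concentration = 2345 mcg ÷ 68 mL = 34.48529 mcg/mL = 34485.29 ng/mL
Rate = 72306 ng/hr ÷ 34485.29 ng/mL = 2.09672 mL/hr
Volume infused = 2.09672 mL/hr × 17.5 hr = 36.6926 mL
Volume remaining = 68 − 36.6926 = 31.3074 mL
Drug remaining = 31.3074 mL × 34485.29 ng/mL = 1079645 ng = 1.079645 mg

1.08 mg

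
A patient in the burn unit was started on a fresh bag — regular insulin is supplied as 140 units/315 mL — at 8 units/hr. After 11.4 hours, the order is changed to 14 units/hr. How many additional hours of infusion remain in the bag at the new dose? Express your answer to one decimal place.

Initial rate:
Concentration = 140 units ÷ 315 mL = 0.4444444 units/mL
Rate = 8 units/hr ÷ 0.4444444 units/mL = 18 mL/hr
Volume infused so far = 18 mL/hr × 11.4 hr = 205.2 mL
Volume remaining = 315 − 205.2 = 109.8 mL
New rate:
Rate = 14 units/hr ÷ 0.4444444 units/mL = 31.5 mL/hr
Time remaining = 109.8 mL ÷ 31.5 mL/hr = 3.485714 hr

3.5 hours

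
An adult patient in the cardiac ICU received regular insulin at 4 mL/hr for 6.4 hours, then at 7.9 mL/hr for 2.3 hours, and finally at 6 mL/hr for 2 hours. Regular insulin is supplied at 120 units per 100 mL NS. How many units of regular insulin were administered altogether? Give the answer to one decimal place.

66.9 units

Concentration = 120 units ÷ 100 mL = 1.2 units/mL
Stage 1: 4 mL/hr × 6.4 hr = 25.6 mL → 25.6 mL × 1.2 units/mL = 30.72 units
Stage 2: 7.9 mL/hr × 2.3 hr = 18.17 mL → 18.17 mL × 1.2 units/mL = 21.804 units
Stage 3: 6 mL/hr × 2 hr = 12 mL → 12 mL × 1.2 units/mL = 14.4 units
Total = 30.72 + 21.804 + 14.4 = 66.924 units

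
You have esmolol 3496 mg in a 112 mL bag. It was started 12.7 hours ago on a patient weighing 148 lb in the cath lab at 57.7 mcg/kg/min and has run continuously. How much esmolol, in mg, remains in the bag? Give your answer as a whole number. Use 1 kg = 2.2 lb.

538 mg

Weight = 148 lb ÷ 2.2 lb/kg = 67.27273 kg
Dose = 57.7 mcg/kg/min × 67.27273 kg = 3881.636 mcg/min
3881.636 mcg/min × 60 min/hr = 232898.2 mcg/hr
Concentration = 3496 mg ÷ 112 mL = 31.21429 mg/mL = 31214.29 mcg/mL
Rate = 232898.2 mcg/hr ÷ 31214.29 mcg/mL = 7.461269 mL/hr
Volume infused = 7.461269 mL/hr × 12.7 hr = 94.75812 mL
Volume remaining = 112 − 94.75812 = 17.24188 mL
Drug remaining = 17.24188 mL × 31214.29 mcg/mL = 538193.1 mcg = 538.1931 mg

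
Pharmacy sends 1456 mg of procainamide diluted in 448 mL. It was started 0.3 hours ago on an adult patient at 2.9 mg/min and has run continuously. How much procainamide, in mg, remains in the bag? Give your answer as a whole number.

1404 mg

2.9 mg/min × 60 min/hr = 174 mg/hr
Concentration = 1456 mg ÷ 448 mL = 3.25 mg/mL
Rate = 174 mg/hr ÷ 3.25 mg/mL = 53.53846 mL/hr
Volume infused = 53.53846 mL/hr × 0.3 hr = 16.06154 mL
Volume remaining = 448 − 16.06154 = 431.9385 mL
Drug remaining = 431.9385 mL × 3.25 mg/mL = 1403.8 mg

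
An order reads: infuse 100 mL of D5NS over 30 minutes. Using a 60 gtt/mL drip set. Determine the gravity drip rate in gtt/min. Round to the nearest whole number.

200 gtt/min

100 mL ÷ (30 min) = 3.333333 mL/min
3.333333 mL/min × 60 gtt/mL = 200 gtt/min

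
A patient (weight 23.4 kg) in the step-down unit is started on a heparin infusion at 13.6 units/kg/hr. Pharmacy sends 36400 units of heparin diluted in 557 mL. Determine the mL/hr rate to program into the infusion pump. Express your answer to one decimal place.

Dose = 13.6 units/kg/hr × 23.4 kg = 318.24 units/hr
Concentration = 36400 units ÷ 557 mL = 65.35009 units/mL
Rate = 318.24 units/hr ÷ 65.35009 units/mL = 4.869771 mL/hr

4.9 mL/hr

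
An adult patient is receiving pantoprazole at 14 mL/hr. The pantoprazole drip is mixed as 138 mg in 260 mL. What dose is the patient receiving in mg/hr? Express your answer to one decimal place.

Concentration = 138 mg ÷ 260 mL = 0.5307692 mg/mL
Drug rate = 14 mL/hr × 0.5307692 mg/mL = 7.430769 mg/hr

7.4 mg/hr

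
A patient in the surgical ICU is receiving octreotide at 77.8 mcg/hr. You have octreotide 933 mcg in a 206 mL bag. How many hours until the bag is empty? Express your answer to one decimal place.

12.0 hours

Concentration = 933 mcg ÷ 206 mL = 4.529126 mcg/mL
Rate = 77.8 mcg/hr ÷ 4.529126 mcg/mL = 17.17771 mL/hr
Duration = 206 mL ÷ 17.17771 mL/hr = 11.99229 hr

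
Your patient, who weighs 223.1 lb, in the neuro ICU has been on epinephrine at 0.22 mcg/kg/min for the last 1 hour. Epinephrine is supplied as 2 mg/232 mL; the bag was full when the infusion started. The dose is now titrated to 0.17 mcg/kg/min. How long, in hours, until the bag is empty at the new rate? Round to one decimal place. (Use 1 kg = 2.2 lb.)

0.6 hours

Initial rate:
Weight = 223.1 lb ÷ 2.2 lb/kg = 101.4091 kg
Dose = 0.22 mcg/kg/min × 101.4091 kg = 22.31 mcg/min
22.31 mcg/min × 60 min/hr = 1338.6 mcg/hr
Concentration = 2 mg ÷ 232 mL = 0.00862069 mg/mL = 8.62069 mcg/mL
Rate = 1338.6 mcg/hr ÷ 8.62069 mcg/mL = 155.2776 mL/hr
Volume infused so far = 155.2776 mL/hr × 1 hr = 155.2776 mL
Volume remaining = 232 − 155.2776 = 76.7224 mL
New rate:
Dose = 0.17 mcg/kg/min × 101.4091 kg = 17.23955 mcg/min
17.23955 mcg/min × 60 min/hr = 1034.373 mcg/hr
Rate = 1034.373 mcg/hr ÷ 8.62069 mcg/mL = 119.9872 mL/hr
Time remaining = 76.7224 mL ÷ 119.9872 mL/hr = 0.6394213 hr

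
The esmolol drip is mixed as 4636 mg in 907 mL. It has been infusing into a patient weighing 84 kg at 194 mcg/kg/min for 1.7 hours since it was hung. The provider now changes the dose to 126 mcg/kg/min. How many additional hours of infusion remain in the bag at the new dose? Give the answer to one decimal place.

4.7 hours

Initial rate:
Dose = 194 mcg/kg/min × 84 kg = 16296 mcg/min
16296 mcg/min × 60 min/hr = 977760 mcg/hr
Concentration = 4636 mg ÷ 907 mL = 5.111356 mg/mL = 5111.356 mcg/mL
Rate = 977760 mcg/hr ÷ 5111.356 mcg/mL = 191.2917 mL/hr
Volume infused so far = 191.2917 mL/hr × 1.7 hr = 325.1959 mL
Volume remaining = 907 − 325.1959 = 581.8041 mL
New rate:
Dose = 126 mcg/kg/min × 84 kg = 10584 mcg/min
10584 mcg/min × 60 min/hr = 635040 mcg/hr
Rate = 635040 mcg/hr ÷ 5111.356 mcg/mL = 124.241 mL/hr
Time remaining = 581.8041 mL ÷ 124.241 mL/hr = 4.682867 hr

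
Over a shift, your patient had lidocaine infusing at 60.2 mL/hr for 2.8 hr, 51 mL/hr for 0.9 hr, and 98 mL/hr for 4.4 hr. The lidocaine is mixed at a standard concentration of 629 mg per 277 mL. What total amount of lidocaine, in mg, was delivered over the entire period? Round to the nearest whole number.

Concentration = 629 mg ÷ 277 mL = 2.270758 mg/mL
Stage 1: 60.2 mL/hr × 2.8 hr = 168.56 mL → 168.56 mL × 2.270758 mg/mL = 382.759 mg
Stage 2: 51 mL/hr × 0.9 hr = 45.9 mL → 45.9 mL × 2.270758 mg/mL = 104.2278 mg
Stage 3: 98 mL/hr × 4.4 hr = 431.2 mL → 431.2 mL × 2.270758 mg/mL = 979.1509 mg
Total = 382.759 + 104.2278 + 979.1509 = 1466.138 mg

1466 mg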